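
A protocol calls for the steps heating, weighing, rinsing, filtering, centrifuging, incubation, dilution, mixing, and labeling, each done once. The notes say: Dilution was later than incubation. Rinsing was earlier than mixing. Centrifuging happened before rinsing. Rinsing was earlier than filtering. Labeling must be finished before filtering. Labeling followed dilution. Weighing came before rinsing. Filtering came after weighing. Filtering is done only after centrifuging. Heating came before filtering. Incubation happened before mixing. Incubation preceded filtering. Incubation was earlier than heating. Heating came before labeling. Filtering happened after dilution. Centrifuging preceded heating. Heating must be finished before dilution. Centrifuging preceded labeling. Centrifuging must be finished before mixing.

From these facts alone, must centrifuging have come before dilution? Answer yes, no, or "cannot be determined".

yes

Chain the constraints: centrifuging → heating → dilution. Each link is directly stated, so centrifuging comes before dilution.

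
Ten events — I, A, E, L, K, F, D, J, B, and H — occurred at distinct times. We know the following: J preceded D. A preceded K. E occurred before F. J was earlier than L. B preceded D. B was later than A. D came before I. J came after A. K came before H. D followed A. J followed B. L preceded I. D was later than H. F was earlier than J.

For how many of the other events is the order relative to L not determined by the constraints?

3

Forced before L: A, B, E, F, and J; forced after L: I.
That leaves D, H, and K with no forced order relative to L — 3.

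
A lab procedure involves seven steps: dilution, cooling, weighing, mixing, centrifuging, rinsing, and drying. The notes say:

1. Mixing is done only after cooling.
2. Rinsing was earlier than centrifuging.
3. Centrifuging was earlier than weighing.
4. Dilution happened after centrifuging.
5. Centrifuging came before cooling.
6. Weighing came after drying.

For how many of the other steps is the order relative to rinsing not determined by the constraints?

1

Forced after rinsing: centrifuging, cooling, dilution, mixing, and weighing.
That leaves drying with no forced order relative to rinsing — 1.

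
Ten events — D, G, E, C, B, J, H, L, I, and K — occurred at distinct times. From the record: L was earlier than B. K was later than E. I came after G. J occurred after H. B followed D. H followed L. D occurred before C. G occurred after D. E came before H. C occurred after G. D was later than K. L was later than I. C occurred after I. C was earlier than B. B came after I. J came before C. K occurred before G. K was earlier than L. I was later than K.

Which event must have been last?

Every other event has a chain of constraints placing it before B, so B is last.

B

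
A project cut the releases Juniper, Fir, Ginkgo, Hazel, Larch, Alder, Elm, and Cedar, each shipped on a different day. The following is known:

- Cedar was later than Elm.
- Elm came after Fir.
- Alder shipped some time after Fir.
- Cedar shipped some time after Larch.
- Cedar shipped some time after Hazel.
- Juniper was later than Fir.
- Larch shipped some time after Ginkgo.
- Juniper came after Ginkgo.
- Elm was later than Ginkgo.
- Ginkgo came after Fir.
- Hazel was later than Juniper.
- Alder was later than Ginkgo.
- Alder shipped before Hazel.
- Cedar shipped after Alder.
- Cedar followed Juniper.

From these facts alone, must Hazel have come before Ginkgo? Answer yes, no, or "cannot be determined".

no

Tracing the constraints gives Ginkgo → Juniper → Hazel, so Ginkgo must come before Hazel.
That means Hazel cannot be before Ginkgo.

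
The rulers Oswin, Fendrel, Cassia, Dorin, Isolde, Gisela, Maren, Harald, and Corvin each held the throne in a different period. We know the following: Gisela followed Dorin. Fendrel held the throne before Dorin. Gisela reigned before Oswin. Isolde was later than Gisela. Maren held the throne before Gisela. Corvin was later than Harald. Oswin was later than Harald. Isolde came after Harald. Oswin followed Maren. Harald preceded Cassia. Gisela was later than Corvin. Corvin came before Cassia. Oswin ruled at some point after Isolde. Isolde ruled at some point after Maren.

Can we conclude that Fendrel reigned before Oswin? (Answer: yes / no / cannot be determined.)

yes

Chain the constraints: Fendrel → Dorin → Gisela → Oswin. Each link is directly stated, so Fendrel comes before Oswin.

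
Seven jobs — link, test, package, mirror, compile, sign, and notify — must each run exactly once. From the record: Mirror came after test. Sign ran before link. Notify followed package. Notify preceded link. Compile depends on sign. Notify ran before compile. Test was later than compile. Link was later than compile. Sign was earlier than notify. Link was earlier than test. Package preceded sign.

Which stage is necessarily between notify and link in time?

compile

Tracing the constraints gives notify → compile → link, so compile sits after notify and before link.
No other stage is forced both after notify and before link.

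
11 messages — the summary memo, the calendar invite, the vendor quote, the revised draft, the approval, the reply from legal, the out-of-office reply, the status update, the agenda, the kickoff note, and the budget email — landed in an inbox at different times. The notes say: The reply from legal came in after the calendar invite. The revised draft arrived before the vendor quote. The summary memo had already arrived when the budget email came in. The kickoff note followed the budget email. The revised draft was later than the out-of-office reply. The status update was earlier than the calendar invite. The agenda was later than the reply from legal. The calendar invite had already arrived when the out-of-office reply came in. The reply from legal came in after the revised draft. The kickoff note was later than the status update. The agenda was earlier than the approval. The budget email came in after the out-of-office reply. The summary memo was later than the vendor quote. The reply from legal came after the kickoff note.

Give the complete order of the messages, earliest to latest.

The constraints fix every adjacent pair, so only one ordering works:
the status update → the calendar invite → the out-of-office reply → the revised draft → the vendor quote → the summary memo → the budget email → the kickoff note → the reply from legal → the agenda → the approval.

the status update, the calendar invite, the out-of-office reply, the revised draft, the vendor quote, the summary memo, the budget email, the kickoff note, the reply from legal, the agenda, the approval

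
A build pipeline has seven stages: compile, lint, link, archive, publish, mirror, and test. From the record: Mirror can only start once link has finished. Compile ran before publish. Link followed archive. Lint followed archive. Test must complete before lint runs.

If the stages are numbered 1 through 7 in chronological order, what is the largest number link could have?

Link must come before mirror — 1 stage forced after it.
Everything else can be placed before link in some valid order, so link can sit as late as position 7 − 1 = 6.

6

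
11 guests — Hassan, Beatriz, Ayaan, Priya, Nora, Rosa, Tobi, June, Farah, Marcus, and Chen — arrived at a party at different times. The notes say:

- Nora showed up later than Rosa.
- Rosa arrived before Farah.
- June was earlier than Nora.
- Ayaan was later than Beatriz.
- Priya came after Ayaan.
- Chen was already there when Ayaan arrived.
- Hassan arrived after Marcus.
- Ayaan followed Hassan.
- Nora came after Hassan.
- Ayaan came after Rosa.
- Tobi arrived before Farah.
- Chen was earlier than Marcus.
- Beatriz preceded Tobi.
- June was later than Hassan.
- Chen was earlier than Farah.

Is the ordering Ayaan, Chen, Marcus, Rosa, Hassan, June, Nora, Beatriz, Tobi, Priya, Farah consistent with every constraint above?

The constraints require Hassan before Ayaan, but in the proposed sequence Ayaan appears ahead of Hassan. That one violation is enough.

no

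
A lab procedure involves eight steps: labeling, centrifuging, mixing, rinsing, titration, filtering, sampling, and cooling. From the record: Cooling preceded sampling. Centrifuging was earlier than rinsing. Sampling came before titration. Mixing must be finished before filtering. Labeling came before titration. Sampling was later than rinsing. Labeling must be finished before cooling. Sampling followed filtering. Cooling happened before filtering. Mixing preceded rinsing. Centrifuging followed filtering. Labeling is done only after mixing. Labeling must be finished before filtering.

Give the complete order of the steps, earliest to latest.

mixing, labeling, cooling, filtering, centrifuging, rinsing, sampling, titration

The constraints fix every adjacent pair, so only one ordering works:
mixing → labeling → cooling → filtering → centrifuging → rinsing → sampling → titration.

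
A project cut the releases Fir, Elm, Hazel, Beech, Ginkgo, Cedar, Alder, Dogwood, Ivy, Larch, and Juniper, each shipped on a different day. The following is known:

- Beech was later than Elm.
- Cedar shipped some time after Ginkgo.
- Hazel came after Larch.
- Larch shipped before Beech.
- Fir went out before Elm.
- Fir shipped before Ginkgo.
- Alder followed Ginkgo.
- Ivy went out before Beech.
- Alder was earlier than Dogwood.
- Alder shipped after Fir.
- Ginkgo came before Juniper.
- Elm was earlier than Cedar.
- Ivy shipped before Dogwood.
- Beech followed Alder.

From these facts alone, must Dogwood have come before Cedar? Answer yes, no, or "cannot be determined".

cannot be determined

No chain of stated constraints runs from Dogwood to Cedar, and none runs from Cedar to Dogwood either.
So the relative order of Dogwood and Cedar is not fixed by the given facts.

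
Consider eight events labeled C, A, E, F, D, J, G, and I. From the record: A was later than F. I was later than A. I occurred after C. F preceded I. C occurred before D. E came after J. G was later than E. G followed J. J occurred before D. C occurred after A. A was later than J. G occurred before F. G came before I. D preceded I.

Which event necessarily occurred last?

I

Every other event has a chain of constraints placing it before I, so I is last.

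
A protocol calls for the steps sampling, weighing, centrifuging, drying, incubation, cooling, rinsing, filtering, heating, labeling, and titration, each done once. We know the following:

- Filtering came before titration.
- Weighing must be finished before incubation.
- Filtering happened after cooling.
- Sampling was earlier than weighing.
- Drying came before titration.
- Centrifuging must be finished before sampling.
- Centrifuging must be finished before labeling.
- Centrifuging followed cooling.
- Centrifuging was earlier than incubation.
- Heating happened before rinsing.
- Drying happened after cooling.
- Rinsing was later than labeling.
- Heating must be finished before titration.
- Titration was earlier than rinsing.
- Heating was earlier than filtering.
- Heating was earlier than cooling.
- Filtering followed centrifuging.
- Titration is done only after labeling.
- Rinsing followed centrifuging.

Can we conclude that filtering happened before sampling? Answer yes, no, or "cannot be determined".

cannot be determined

No chain of stated constraints runs from filtering to sampling, and none runs from sampling to filtering either.
So the relative order of filtering and sampling is not fixed by the given facts.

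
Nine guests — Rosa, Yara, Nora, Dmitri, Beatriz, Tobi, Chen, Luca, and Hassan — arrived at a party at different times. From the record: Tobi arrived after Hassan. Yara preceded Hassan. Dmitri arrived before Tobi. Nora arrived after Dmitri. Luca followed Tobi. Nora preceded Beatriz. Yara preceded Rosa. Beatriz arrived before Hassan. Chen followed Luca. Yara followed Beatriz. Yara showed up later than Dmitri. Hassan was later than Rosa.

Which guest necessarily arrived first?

Dmitri has a chain of constraints placing them before every other guest, so Dmitri must be first.

Dmitri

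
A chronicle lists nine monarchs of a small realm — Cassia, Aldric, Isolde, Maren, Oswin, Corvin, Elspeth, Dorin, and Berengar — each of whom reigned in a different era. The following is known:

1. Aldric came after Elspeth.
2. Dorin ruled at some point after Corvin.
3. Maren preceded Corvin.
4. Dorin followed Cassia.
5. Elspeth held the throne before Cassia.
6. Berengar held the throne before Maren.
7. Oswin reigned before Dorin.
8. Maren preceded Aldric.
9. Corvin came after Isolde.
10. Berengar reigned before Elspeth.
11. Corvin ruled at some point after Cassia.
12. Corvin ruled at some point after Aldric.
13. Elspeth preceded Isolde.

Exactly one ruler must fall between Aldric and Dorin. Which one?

Tracing the constraints gives Aldric → Corvin → Dorin, so Corvin sits after Aldric and before Dorin.
No other ruler is forced both after Aldric and before Dorin.

Corvin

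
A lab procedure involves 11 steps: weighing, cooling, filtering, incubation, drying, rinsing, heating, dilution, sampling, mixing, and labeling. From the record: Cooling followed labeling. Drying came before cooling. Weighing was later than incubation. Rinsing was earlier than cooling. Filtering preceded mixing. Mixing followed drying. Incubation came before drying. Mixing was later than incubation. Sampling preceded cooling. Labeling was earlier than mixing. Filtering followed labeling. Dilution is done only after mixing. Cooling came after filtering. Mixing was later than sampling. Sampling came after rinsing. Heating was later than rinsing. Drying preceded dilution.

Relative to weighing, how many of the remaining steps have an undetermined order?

Forced before weighing: incubation.
That leaves cooling, dilution, drying, filtering, heating, labeling, mixing, rinsing, and sampling with no forced order relative to weighing — 9.

9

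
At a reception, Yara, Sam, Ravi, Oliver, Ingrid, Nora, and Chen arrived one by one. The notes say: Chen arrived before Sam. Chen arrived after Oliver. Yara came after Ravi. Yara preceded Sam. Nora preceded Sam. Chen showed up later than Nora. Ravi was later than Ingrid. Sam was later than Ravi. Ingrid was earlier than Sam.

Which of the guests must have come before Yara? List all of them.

Ingrid, Ravi

Directly stated before Yara: Ravi.
Ingrid reaches Yara via Ingrid → Ravi → Yara.
No chain forces Sam (or any of the others) ahead of Yara.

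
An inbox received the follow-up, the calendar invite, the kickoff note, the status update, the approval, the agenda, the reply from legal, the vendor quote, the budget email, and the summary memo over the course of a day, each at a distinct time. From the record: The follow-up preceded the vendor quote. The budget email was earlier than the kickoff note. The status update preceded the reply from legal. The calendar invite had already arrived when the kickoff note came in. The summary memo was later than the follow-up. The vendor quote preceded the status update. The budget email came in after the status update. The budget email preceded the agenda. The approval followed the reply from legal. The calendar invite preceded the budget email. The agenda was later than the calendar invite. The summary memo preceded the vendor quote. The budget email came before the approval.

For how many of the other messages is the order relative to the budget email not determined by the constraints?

Forced before the budget email: the calendar invite, the follow-up, the status update, the summary memo, and the vendor quote; forced after the budget email: the agenda, the approval, and the kickoff note.
That leaves the reply from legal with no forced order relative to the budget email — 1.

1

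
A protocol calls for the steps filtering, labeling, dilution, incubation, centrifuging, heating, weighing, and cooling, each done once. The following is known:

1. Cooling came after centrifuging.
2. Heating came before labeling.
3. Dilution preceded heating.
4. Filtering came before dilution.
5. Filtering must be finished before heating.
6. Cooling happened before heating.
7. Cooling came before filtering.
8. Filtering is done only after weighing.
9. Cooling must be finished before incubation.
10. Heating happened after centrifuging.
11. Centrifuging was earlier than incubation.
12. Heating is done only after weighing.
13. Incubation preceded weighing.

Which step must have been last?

Every other step has a chain of constraints placing it before labeling, so labeling is last.

labeling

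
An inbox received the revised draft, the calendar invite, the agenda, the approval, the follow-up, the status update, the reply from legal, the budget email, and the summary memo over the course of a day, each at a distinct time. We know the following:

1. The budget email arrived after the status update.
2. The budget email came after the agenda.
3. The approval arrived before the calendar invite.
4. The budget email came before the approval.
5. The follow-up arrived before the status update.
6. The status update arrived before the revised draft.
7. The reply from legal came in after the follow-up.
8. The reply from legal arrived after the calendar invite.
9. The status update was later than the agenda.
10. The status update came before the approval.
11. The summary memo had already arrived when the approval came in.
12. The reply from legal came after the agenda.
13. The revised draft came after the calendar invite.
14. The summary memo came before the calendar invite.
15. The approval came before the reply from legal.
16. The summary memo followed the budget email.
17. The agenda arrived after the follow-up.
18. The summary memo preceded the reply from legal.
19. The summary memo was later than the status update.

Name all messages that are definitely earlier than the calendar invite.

Directly stated before the calendar invite: the approval and the summary memo.
The agenda reaches the calendar invite via the agenda → the budget email → the summary memo → the calendar invite.
The budget email reaches the calendar invite via the budget email → the summary memo → the calendar invite.
The follow-up reaches the calendar invite via the follow-up → the status update → the summary memo → the calendar invite.
Likewise the status update reaches the calendar invite by chaining the stated constraints.
No chain forces the reply from legal (or any of the others) ahead of the calendar invite.

the agenda, the approval, the budget email, the follow-up, the status update, the summary memo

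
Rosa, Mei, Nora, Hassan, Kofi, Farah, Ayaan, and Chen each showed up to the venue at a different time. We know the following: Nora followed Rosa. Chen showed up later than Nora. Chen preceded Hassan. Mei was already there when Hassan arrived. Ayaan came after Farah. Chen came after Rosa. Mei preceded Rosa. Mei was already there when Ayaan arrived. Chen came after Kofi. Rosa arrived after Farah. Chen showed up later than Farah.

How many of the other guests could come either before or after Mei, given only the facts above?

2

Forced after Mei: Ayaan, Chen, Hassan, Nora, and Rosa.
That leaves Farah and Kofi with no forced order relative to Mei — 2.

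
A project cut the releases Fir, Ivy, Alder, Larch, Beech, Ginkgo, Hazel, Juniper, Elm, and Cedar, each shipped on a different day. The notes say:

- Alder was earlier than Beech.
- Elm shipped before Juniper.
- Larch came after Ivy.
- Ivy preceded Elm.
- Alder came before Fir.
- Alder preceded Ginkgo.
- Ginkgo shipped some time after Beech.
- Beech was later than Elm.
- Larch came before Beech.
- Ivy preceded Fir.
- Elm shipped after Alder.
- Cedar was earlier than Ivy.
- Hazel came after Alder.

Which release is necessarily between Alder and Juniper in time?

Tracing the constraints gives Alder → Elm → Juniper, so Elm sits after Alder and before Juniper.
No other release is forced both after Alder and before Juniper.

Elm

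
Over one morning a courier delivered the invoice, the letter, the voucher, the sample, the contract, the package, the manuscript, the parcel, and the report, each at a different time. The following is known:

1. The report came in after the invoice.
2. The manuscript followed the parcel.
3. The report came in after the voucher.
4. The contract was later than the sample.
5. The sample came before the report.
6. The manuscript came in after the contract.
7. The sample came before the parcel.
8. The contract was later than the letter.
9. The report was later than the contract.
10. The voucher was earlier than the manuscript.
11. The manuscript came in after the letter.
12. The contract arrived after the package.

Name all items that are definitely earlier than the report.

Directly stated before the report: the contract, the invoice, the sample, and the voucher.
The letter reaches the report via the letter → the contract → the report.
The package reaches the report via the package → the contract → the report.
No chain forces the manuscript (or any of the others) ahead of the report.

the contract, the invoice, the letter, the package, the sample, the voucher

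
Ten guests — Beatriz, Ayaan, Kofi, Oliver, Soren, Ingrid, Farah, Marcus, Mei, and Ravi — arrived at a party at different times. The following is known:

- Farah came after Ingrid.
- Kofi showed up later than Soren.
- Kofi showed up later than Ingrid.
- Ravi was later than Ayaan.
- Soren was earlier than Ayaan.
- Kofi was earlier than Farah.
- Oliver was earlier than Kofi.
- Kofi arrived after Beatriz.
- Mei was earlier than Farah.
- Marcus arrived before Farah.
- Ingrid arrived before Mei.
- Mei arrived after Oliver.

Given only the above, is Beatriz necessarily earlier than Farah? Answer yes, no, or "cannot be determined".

Chain the constraints: Beatriz → Kofi → Farah. Each link is directly stated, so Beatriz comes before Farah.

yes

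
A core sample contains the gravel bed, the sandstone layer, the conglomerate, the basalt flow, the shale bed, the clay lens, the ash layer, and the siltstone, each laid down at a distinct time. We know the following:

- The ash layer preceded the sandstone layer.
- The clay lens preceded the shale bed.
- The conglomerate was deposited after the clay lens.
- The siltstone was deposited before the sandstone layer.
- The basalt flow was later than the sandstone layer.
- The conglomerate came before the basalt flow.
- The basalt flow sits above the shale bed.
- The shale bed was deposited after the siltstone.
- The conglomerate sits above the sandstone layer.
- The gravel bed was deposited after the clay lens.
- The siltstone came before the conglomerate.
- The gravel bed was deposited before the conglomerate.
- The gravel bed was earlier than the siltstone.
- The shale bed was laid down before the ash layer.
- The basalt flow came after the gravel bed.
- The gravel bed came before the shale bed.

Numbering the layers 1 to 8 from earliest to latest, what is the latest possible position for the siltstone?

The siltstone must come before the ash layer, the basalt flow, the conglomerate, the sandstone layer, and the shale bed — 5 layers forced after it.
Everything else can be placed before the siltstone in some valid order, so the siltstone can sit as late as position 8 − 5 = 3.

3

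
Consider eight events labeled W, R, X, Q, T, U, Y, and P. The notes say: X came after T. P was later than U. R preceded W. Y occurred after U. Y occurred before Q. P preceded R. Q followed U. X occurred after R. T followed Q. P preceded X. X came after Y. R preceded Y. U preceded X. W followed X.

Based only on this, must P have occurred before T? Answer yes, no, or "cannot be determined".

Chain the constraints: P → R → Y → Q → T. Each link is directly stated, so P comes before T.

yes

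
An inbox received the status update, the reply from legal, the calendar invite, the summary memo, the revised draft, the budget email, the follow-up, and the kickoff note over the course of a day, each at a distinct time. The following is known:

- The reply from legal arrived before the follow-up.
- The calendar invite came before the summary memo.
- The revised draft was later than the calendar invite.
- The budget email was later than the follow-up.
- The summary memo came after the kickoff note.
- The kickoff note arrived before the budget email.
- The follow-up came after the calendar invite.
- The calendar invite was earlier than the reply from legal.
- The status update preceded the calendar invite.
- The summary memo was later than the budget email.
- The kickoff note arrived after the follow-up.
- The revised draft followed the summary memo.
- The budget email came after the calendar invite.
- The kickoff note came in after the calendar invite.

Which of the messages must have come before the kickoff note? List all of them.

Directly stated before the kickoff note: the calendar invite and the follow-up.
The reply from legal reaches the kickoff note via the reply from legal → the follow-up → the kickoff note.
The status update reaches the kickoff note via the status update → the calendar invite → the kickoff note.
No chain forces the summary memo (or any of the others) ahead of the kickoff note.

the calendar invite, the follow-up, the reply from legal, the status update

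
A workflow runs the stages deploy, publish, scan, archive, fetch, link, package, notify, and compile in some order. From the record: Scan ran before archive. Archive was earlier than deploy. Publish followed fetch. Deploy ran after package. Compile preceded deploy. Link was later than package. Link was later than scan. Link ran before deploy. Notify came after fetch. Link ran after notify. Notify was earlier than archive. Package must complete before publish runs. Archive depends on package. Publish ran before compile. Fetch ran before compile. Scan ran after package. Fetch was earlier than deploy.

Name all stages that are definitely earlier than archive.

Directly stated before archive: notify, package, and scan.
Fetch reaches archive via fetch → notify → archive.
No chain forces publish (or any of the others) ahead of archive.

fetch, notify, package, scan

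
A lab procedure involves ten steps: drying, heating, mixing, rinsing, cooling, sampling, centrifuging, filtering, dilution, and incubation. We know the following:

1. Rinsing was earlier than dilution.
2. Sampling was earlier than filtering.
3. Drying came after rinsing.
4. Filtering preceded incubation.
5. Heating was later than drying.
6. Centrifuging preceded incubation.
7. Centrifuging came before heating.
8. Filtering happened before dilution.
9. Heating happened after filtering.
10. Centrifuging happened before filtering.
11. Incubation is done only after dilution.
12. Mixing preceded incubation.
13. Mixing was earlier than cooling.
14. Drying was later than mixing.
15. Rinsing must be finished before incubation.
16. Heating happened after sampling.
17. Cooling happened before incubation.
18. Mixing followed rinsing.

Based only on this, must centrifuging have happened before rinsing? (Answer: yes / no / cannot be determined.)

cannot be determined

No chain of stated constraints runs from centrifuging to rinsing, and none runs from rinsing to centrifuging either.
So the relative order of centrifuging and rinsing is not fixed by the given facts.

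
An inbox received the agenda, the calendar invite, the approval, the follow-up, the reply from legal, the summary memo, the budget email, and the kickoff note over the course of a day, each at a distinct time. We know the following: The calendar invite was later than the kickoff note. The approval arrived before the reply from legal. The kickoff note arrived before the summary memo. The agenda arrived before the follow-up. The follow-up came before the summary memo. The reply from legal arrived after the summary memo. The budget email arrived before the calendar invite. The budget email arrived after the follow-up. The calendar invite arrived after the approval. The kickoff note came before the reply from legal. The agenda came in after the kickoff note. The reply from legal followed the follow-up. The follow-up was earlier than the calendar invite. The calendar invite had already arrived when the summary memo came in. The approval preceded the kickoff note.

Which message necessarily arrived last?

Every other message has a chain of constraints placing it before the reply from legal, so the reply from legal is last.

the reply from legal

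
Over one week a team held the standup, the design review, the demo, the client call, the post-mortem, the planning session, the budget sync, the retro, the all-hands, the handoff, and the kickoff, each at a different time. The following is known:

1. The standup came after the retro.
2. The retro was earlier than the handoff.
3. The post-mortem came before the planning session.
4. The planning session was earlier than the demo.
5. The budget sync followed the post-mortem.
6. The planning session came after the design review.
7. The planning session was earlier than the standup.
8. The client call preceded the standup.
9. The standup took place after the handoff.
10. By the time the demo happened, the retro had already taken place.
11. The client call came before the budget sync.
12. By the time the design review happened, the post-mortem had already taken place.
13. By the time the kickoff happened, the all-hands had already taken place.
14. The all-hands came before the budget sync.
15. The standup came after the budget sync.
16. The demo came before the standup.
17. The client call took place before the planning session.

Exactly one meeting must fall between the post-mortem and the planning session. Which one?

Tracing the constraints gives the post-mortem → the design review → the planning session, so the design review sits after the post-mortem and before the planning session.
No other meeting is forced both after the post-mortem and before the planning session.

the design review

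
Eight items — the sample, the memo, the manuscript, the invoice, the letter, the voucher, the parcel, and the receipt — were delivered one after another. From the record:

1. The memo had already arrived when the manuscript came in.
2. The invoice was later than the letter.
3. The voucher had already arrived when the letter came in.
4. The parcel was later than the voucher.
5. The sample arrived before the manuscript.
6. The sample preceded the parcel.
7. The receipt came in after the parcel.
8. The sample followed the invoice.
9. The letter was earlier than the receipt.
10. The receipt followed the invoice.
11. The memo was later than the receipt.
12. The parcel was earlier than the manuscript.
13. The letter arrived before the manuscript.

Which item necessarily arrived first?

the voucher

The voucher has a chain of constraints placing it before every other item, so the voucher must be first.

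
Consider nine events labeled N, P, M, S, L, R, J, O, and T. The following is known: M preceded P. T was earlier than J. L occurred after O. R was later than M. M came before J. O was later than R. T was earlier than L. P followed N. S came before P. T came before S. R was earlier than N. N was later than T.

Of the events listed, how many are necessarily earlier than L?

4

Directly stated before L: O and T.
M reaches L via M → R → O → L.
R reaches L via R → O → L.
That's M, O, R, and T — 4 in all.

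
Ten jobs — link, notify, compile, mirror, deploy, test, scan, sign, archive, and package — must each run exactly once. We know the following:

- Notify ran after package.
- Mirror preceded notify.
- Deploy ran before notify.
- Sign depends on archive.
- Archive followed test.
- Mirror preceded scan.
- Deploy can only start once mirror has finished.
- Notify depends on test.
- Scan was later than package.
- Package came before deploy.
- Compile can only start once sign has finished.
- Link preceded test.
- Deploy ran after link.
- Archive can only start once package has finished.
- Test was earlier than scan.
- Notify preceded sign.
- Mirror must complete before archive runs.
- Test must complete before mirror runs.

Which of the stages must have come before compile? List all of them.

Directly stated before compile: sign.
Archive reaches compile via archive → sign → compile.
Deploy reaches compile via deploy → notify → sign → compile.
Link reaches compile via link → deploy → notify → sign → compile.
Likewise mirror, notify, package, and test each reach compile by chaining the stated constraints.

archive, deploy, link, mirror, notify, package, sign, test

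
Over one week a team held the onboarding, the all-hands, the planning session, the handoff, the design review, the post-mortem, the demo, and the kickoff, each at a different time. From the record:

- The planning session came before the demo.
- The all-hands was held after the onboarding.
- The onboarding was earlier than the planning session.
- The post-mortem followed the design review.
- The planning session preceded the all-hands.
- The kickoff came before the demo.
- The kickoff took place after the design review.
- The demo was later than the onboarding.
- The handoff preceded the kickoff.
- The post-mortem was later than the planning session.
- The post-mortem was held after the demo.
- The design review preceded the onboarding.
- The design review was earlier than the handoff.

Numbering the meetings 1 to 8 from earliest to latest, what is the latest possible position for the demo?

7

The demo must come before the post-mortem — 1 meeting forced after it.
Everything else can be placed before the demo in some valid order, so the demo can sit as late as position 8 − 1 = 7.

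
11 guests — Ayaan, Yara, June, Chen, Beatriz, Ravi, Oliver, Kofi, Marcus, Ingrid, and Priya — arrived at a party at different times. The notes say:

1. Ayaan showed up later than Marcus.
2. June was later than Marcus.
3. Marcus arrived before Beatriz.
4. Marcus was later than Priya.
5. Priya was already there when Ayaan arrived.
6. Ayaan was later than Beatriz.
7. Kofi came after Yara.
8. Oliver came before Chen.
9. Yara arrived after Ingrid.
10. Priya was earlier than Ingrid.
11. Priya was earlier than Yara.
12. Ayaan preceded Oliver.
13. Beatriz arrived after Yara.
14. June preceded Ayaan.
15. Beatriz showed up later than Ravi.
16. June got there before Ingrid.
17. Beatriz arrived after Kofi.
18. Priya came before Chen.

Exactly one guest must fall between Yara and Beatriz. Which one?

Tracing the constraints gives Yara → Kofi → Beatriz, so Kofi sits after Yara and before Beatriz.
No other guest is forced both after Yara and before Beatriz.

Kofi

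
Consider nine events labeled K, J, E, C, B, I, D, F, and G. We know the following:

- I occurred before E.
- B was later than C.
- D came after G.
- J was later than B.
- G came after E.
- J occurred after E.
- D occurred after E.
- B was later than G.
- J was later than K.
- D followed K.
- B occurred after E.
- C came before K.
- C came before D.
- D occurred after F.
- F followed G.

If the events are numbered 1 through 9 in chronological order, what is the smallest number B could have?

C, E, G, and I must all come before B — 4 forced predecessors.
Nothing else is forced ahead of B, so its earliest slot is position 4 + 1 = 5.

5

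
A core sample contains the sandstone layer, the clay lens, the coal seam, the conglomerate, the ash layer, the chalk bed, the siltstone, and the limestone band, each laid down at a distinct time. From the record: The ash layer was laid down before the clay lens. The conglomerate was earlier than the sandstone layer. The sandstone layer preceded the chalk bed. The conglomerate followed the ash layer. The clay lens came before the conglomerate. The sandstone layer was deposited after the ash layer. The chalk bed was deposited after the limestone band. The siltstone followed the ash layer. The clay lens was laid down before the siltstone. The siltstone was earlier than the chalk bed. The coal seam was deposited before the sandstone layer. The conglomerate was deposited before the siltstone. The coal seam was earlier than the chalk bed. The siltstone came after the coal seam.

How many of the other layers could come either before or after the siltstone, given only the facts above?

Forced before the siltstone: the ash layer, the clay lens, the coal seam, and the conglomerate; forced after the siltstone: the chalk bed.
That leaves the limestone band and the sandstone layer with no forced order relative to the siltstone — 2.

2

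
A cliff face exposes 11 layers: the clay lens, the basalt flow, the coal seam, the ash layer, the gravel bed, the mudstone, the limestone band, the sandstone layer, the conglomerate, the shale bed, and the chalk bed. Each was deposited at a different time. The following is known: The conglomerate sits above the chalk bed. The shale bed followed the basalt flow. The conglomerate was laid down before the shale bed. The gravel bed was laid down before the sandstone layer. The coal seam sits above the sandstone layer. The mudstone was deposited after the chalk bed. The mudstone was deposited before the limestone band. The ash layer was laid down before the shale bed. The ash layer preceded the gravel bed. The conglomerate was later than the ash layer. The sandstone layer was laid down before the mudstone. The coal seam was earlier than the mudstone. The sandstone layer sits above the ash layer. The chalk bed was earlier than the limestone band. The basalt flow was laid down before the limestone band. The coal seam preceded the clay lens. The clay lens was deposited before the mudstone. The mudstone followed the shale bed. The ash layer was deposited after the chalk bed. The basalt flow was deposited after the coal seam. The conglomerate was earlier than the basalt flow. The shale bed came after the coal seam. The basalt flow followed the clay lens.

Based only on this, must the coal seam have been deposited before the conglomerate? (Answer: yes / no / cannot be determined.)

cannot be determined

No chain of stated constraints runs from the coal seam to the conglomerate, and none runs from the conglomerate to the coal seam either.
So the relative order of the coal seam and the conglomerate is not fixed by the given facts.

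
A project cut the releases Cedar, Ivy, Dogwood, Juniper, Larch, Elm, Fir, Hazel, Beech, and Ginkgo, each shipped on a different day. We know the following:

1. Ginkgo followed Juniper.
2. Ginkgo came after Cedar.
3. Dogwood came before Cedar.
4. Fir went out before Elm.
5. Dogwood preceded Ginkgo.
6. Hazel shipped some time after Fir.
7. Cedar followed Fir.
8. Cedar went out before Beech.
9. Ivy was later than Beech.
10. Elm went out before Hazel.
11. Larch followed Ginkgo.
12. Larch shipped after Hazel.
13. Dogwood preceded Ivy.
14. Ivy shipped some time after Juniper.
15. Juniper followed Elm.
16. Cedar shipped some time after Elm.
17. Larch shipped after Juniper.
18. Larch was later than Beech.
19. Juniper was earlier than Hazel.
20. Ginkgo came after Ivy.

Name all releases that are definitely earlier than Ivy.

Beech, Cedar, Dogwood, Elm, Fir, Juniper

Directly stated before Ivy: Beech, Dogwood, and Juniper.
Cedar reaches Ivy via Cedar → Beech → Ivy.
Elm reaches Ivy via Elm → Juniper → Ivy.
Fir reaches Ivy via Fir → Cedar → Beech → Ivy.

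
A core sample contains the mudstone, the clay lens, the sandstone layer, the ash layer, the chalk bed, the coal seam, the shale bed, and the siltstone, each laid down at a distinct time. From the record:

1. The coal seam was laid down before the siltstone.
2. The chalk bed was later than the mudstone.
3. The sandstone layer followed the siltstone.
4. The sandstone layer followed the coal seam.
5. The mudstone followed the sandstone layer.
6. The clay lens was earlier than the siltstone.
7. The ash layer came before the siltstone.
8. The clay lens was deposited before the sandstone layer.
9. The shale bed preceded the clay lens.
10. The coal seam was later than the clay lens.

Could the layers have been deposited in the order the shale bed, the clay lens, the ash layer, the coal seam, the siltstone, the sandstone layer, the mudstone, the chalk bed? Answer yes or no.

Check each stated constraint against the proposed order — e.g. the clay lens is ahead of the siltstone; the clay lens is ahead of the sandstone layer. Every pair is in the required order; nothing is violated.

yes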